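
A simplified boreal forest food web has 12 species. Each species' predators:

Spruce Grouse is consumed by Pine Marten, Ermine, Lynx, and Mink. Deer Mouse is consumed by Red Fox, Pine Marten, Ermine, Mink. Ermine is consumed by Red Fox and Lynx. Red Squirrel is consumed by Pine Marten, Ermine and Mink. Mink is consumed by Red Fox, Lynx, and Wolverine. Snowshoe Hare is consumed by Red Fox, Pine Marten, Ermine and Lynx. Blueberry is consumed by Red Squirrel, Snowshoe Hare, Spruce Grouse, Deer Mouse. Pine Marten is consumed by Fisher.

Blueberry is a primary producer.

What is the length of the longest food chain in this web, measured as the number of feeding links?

One longest chain: Blueberry → Spruce Grouse → Mink → Wolverine.
It has 4 species and 3 links.

3 links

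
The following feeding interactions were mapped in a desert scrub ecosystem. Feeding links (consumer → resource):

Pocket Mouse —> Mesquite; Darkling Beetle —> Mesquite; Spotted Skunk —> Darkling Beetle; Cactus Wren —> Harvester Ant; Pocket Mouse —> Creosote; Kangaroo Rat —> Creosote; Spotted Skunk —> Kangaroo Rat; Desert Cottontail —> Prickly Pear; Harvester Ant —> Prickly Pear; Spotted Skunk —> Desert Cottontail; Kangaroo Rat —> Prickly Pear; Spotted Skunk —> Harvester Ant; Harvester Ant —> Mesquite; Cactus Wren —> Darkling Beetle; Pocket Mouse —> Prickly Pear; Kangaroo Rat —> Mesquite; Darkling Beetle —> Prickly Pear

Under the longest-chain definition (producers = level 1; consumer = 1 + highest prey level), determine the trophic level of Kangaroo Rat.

Trophic level 2

Prickly Pear is a producer → level 1.
Kangaroo Rat eats Prickly Pear (level 1); other prey at levels: Mesquite 1, Creosote 1 → level 2.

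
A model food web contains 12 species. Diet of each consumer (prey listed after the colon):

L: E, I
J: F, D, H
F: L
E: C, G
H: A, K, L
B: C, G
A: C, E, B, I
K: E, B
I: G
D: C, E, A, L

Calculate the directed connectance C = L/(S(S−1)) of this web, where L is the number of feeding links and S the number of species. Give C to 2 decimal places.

The web has S = 12 species and L = 24 feeding links.
C = L / (S(S−1)) = 24 / 132 = 0.1818 ≈ 0.18.

C = 0.18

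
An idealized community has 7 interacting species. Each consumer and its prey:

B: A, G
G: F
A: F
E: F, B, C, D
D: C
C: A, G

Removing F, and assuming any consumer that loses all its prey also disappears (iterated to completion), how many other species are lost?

6

Remove F.
Round 1: A (all prey gone), G (all prey gone) → extinct.
Round 2: B (all prey gone), C (all prey gone) → extinct.
Round 3: D (all prey gone) → extinct.
Round 4: E (all prey gone) → extinct.
No further losses. Total secondary extinctions: 6.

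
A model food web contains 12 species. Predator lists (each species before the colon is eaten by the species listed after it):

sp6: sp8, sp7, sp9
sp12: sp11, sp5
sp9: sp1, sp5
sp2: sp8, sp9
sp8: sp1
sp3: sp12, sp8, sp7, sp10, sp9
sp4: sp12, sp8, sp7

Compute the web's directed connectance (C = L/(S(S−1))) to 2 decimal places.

The web has S = 12 species and L = 18 feeding links.
C = L / (S(S−1)) = 18 / 132 = 0.1364 ≈ 0.14.

C = 0.14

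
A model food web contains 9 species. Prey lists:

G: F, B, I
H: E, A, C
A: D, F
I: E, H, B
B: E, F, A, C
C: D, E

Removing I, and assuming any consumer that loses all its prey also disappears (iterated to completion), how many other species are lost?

0

Remove I.
Every predator of it retains at least one other prey: G still has F, B.
No consumer loses all prey, so no secondary extinctions occur.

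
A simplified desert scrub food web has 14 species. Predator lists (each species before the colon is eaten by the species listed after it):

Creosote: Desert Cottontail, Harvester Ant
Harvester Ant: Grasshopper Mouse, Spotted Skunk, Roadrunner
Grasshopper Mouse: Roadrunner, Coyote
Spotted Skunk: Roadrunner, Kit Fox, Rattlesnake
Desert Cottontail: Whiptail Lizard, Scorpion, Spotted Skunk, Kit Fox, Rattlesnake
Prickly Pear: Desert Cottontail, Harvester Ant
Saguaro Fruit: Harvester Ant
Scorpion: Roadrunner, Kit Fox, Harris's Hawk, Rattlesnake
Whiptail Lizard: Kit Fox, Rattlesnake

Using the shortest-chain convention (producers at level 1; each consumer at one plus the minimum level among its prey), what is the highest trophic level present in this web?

4

Producers (level 1): Creosote, Saguaro Fruit, Prickly Pear.
Following each consumer down to its lowest-level prey: Creosote → Harvester Ant → Grasshopper Mouse → Coyote (levels 1 through 4).
All prey of Coyote (Grasshopper Mouse 3) are at level 3 or above, so Coyote is at level 1 + 3 = 4.
Every consumer has at least one prey at level 3 or below, so none exceeds level 4.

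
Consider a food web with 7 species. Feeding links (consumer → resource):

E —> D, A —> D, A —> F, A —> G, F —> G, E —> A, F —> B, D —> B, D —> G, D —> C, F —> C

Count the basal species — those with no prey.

Basal species (no prey listed): C, G, B.
Count: 3.

3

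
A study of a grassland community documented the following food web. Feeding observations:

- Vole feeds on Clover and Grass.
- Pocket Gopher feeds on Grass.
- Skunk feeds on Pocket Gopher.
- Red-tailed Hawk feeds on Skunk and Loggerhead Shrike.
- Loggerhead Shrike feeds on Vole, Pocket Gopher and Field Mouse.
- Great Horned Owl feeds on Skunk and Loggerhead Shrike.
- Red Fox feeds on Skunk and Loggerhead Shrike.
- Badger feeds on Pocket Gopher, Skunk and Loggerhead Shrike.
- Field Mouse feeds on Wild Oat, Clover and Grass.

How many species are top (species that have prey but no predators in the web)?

4

Top species (has prey, but nothing eats it): Badger, Red Fox, Red-tailed Hawk, Great Horned Owl.
Count: 4.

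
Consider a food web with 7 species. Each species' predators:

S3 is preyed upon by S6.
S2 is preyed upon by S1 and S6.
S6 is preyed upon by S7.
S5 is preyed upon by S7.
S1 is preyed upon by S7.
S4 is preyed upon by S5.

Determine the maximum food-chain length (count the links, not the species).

2 links

One longest chain: S4 → S5 → S7.
It has 3 species and 2 links.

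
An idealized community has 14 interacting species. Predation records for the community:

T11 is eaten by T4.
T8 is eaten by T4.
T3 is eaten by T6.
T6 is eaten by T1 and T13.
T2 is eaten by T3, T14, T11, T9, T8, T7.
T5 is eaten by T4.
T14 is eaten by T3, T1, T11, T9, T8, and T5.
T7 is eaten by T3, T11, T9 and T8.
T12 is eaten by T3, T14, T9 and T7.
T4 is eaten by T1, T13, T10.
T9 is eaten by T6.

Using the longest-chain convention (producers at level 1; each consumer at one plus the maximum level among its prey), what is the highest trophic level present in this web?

Producers (level 1): T12, T2.
T12 → T14 → T11 → T4 → T10 gives T10 level 5.
No species has a prey at level 5, so no species reaches level 6.

5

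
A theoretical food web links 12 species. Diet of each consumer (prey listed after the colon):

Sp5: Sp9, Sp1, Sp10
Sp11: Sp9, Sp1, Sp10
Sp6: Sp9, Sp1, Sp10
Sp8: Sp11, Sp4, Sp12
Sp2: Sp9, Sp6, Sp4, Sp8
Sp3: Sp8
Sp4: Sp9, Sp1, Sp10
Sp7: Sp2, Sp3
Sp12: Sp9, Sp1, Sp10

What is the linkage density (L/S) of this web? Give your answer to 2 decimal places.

There are L = 25 links among S = 12 species.
L/S = 25/12 = 2.0833 ≈ 2.08.

L/S = 2.08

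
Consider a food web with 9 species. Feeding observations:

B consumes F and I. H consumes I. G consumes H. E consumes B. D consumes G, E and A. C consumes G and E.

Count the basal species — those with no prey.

Basal species (no prey listed): I, A, F.
Count: 3.

3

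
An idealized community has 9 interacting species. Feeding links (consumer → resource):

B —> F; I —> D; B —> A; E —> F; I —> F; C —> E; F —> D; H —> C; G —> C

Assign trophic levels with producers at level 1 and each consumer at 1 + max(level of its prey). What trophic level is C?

D is a producer → level 1.
F eats D → level 2.
E eats F → level 3.
C eats E → level 4.

Trophic level 4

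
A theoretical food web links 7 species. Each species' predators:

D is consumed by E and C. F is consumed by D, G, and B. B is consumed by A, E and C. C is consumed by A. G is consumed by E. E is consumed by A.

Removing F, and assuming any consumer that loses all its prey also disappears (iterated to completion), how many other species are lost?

6

Remove F.
Round 1: G (all prey gone), D (all prey gone), B (all prey gone) → extinct.
Round 2: E (all prey gone), C (all prey gone) → extinct.
Round 3: A (all prey gone) → extinct.
No further losses. Total secondary extinctions: 6.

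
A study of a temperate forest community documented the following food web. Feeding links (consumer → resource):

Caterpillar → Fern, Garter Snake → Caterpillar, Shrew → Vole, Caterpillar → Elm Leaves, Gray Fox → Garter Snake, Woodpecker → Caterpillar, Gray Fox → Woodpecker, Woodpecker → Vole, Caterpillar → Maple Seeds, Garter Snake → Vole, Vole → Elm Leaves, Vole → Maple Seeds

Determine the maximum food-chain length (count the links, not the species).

One longest chain: Maple Seeds → Caterpillar → Woodpecker → Gray Fox.
It has 4 species and 3 links.

3 links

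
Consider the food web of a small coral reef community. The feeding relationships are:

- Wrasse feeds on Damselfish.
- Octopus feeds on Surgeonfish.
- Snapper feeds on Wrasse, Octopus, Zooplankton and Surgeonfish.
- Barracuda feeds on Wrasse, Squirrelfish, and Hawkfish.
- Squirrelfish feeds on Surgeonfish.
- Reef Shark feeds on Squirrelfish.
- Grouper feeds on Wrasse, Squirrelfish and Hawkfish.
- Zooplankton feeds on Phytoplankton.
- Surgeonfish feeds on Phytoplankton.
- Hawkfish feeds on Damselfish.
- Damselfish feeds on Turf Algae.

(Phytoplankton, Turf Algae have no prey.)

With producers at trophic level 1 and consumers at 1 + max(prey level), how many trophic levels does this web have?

Producers (level 1): Phytoplankton, Turf Algae.
Turf Algae → Damselfish → Wrasse → Snapper gives Snapper level 4.
No species has a prey at level 4, so no species reaches level 5.

4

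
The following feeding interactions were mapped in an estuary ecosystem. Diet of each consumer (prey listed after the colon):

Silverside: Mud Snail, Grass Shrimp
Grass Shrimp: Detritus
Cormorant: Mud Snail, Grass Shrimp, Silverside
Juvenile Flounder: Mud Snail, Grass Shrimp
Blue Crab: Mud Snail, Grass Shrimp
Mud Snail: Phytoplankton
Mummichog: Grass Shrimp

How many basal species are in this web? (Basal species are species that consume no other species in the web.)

Basal species (no prey listed): Detritus, Phytoplankton.
Count: 2.

2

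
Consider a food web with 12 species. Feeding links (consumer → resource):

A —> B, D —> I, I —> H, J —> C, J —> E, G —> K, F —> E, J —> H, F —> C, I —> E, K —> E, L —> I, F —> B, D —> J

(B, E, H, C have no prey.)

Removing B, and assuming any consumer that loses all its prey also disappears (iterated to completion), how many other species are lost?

Remove B.
Round 1: A (all prey gone) → extinct.
No further losses. Total secondary extinctions: 1.

1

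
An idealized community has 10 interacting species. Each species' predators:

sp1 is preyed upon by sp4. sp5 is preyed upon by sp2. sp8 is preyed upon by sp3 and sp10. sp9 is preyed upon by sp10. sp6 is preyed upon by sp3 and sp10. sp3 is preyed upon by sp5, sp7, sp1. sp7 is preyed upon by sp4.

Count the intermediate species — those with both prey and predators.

4

Intermediate species (has both prey and predators): sp3, sp1, sp7, sp5.
Count: 4.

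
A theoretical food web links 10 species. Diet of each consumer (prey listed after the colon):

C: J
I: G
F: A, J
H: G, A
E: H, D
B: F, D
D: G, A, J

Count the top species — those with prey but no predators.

Top species (has prey, but nothing eats it): C, I, E, B.
Count: 4.

4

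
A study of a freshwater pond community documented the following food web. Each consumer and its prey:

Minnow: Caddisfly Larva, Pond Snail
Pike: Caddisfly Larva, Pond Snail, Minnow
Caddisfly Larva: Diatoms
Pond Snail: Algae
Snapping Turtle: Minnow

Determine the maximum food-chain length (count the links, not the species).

3 links

One longest chain: Diatoms → Caddisfly Larva → Minnow → Pike.
It has 4 species and 3 links.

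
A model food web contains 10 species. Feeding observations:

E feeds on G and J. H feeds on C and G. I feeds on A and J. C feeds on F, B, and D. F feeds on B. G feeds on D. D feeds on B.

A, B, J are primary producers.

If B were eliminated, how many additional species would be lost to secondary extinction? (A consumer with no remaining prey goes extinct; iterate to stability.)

Remove B.
Round 1: D (all prey gone), F (all prey gone) → extinct.
Round 2: C (all prey gone), G (all prey gone) → extinct.
Round 3: H (all prey gone) → extinct.
No further losses. Total secondary extinctions: 5.

5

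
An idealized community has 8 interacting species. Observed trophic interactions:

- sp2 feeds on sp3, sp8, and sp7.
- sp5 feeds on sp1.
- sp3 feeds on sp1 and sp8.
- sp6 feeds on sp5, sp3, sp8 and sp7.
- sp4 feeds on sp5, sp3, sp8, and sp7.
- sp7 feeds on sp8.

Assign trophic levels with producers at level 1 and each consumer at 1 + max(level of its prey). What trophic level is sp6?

sp8 is a producer → level 1.
sp7 eats sp8 → level 2.
sp6 eats sp7 (level 2); other prey at levels: sp8 1, sp5 2, sp3 2 → level 3.

Trophic level 3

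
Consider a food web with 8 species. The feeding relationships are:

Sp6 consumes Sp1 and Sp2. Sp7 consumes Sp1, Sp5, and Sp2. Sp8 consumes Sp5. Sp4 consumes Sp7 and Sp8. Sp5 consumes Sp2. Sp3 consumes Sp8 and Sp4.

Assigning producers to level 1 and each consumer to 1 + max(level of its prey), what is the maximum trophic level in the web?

5

Producers (level 1): Sp2, Sp1.
Sp2 → Sp5 → Sp7 → Sp4 → Sp3 gives Sp3 level 5.
No species has a prey at level 5, so no species reaches level 6.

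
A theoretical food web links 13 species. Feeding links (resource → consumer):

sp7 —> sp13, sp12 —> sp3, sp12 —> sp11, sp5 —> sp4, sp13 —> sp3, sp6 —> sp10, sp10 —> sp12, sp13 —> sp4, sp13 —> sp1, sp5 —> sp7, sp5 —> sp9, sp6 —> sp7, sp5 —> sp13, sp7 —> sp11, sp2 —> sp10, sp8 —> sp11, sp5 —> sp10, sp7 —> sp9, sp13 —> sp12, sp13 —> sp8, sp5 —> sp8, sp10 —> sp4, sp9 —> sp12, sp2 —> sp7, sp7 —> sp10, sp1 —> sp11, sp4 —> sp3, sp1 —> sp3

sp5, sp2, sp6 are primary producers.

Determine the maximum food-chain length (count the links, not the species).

4 links

One longest chain: sp5 → sp7 → sp13 → sp4 → sp3.
It has 5 species and 4 links.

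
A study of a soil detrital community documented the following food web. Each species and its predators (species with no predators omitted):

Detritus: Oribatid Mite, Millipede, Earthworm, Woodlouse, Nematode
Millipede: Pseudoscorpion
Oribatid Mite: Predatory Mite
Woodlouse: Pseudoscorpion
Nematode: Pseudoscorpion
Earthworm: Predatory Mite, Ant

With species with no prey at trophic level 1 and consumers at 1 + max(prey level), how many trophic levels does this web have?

3

Basal resources (level 1): Detritus.
Detritus → Oribatid Mite → Predatory Mite gives Predatory Mite level 3.
No species has a prey at level 3, so no species reaches level 4.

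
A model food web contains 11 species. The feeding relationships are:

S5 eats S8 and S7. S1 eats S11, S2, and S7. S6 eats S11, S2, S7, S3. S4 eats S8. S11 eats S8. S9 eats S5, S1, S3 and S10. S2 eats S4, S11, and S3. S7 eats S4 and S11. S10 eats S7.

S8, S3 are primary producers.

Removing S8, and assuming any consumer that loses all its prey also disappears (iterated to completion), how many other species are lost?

Remove S8.
Round 1: S4 (all prey gone), S11 (all prey gone) → extinct.
Round 2: S7 (all prey gone) → extinct.
Round 3: S10 (all prey gone), S5 (all prey gone) → extinct.
No further losses. Total secondary extinctions: 5.

5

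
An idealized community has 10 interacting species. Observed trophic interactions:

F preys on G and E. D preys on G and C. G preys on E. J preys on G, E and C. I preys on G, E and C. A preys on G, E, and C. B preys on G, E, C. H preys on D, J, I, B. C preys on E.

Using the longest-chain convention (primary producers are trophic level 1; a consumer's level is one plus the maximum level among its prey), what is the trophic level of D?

Trophic level 3

E is a producer → level 1.
C eats E → level 2.
D eats C (level 2); other prey at levels: G 2 → level 3.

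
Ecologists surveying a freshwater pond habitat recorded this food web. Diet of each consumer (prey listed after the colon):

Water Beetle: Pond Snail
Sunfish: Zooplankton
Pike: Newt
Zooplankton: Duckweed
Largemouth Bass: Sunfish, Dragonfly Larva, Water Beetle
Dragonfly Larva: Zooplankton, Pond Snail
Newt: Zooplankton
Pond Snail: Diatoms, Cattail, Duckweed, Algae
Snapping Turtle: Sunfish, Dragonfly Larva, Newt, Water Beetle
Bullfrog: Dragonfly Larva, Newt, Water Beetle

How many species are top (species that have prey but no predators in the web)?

4

Top species (has prey, but nothing eats it): Largemouth Bass, Snapping Turtle, Bullfrog, Pike.
Count: 4.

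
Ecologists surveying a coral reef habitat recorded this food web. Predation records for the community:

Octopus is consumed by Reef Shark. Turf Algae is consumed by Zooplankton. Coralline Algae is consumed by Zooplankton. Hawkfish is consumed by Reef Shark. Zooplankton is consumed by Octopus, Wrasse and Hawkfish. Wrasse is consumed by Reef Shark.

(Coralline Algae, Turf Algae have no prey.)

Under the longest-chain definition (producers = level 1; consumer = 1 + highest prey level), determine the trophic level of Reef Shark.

Coralline Algae is a producer → level 1.
Zooplankton eats Coralline Algae (level 1); other prey at levels: Turf Algae 1 → level 2.
Hawkfish eats Zooplankton → level 3.
Reef Shark eats Hawkfish (level 3); other prey at levels: Wrasse 3, Octopus 3 → level 4.

Trophic level 4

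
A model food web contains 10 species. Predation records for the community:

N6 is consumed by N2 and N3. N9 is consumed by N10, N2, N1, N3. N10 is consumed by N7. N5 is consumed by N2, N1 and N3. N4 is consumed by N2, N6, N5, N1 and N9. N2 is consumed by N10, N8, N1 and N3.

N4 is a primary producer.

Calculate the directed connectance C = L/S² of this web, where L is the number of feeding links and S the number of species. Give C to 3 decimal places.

C = 0.190

The web has S = 10 species and L = 19 feeding links.
C = L / S² = 19 / 100 = 0.1900 ≈ 0.190.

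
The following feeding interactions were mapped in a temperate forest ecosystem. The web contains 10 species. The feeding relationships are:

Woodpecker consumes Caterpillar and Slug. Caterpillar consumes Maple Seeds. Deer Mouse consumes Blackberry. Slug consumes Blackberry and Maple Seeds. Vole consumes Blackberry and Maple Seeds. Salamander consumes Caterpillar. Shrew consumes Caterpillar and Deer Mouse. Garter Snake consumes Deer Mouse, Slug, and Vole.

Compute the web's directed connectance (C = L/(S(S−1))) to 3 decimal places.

The web has S = 10 species and L = 14 feeding links.
C = L / (S(S−1)) = 14 / 90 = 0.1556 ≈ 0.156.

C = 0.156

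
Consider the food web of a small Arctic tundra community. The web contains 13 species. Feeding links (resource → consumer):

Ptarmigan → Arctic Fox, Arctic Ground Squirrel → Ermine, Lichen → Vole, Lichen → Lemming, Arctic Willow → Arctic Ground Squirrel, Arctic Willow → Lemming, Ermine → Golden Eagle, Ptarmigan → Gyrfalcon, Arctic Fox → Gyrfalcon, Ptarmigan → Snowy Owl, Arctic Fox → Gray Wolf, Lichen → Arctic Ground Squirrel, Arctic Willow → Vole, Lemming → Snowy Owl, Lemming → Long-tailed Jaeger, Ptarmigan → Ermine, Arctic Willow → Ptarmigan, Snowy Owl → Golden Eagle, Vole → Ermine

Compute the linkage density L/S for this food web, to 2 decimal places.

L/S = 1.46

There are L = 19 links among S = 13 species.
L/S = 19/13 = 1.4615 ≈ 1.46.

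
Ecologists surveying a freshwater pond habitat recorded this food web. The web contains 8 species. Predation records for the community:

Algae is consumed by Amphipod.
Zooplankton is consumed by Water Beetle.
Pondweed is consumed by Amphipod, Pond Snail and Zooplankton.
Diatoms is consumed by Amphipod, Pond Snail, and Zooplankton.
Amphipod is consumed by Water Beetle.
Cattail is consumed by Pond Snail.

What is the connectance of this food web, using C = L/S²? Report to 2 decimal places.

C = 0.16

The web has S = 8 species and L = 10 feeding links.
C = L / S² = 10 / 64 = 0.1562 ≈ 0.16.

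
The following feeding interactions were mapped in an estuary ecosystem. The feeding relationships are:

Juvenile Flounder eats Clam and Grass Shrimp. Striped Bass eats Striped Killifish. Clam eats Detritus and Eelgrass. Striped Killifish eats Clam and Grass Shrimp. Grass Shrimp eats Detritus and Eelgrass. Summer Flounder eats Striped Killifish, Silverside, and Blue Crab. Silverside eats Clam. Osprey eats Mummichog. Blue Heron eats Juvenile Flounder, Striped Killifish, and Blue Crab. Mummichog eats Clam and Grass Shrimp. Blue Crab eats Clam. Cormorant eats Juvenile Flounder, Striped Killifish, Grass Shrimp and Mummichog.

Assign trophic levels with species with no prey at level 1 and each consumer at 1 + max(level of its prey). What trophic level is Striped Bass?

Eelgrass has no prey (basal) → level 1.
Grass Shrimp eats Eelgrass (level 1); other prey at levels: Detritus 1 → level 2.
Striped Killifish eats Grass Shrimp (level 2); other prey at levels: Clam 2 → level 3.
Striped Bass eats Striped Killifish → level 4.

Trophic level 4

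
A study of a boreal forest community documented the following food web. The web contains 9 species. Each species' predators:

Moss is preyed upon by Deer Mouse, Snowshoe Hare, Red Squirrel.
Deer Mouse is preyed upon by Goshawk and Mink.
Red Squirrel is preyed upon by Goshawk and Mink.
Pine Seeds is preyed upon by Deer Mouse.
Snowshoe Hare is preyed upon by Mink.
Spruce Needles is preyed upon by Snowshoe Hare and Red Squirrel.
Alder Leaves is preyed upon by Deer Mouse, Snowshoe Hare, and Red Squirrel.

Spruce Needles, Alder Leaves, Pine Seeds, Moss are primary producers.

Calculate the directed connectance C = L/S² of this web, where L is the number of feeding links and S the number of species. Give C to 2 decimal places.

The web has S = 9 species and L = 14 feeding links.
C = L / S² = 14 / 81 = 0.1728 ≈ 0.17.

C = 0.17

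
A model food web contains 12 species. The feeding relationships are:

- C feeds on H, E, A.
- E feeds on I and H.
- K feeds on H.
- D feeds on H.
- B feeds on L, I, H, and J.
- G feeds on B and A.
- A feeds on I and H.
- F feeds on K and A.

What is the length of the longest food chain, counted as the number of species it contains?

3 species

One longest chain: H → B → G.
It has 3 species and 2 links.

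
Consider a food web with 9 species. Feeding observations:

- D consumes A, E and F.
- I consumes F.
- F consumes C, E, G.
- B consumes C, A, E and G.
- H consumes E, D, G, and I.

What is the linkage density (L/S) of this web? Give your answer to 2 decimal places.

L/S = 1.67

There are L = 15 links among S = 9 species.
L/S = 15/9 = 1.6667 ≈ 1.67.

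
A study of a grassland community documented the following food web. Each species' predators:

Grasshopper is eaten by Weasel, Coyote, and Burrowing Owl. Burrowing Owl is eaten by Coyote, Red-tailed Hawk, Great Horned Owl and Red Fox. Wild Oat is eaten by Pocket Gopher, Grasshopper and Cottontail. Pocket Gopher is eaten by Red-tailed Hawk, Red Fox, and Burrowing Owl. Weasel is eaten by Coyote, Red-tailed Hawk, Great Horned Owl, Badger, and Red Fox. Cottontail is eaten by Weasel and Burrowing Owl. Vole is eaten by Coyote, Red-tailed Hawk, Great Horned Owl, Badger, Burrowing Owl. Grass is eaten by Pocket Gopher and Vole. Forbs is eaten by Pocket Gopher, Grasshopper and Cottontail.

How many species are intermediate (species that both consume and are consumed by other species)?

Intermediate species (has both prey and predators): Pocket Gopher, Cottontail, Vole, Grasshopper, Burrowing Owl, Weasel.
Count: 6.

6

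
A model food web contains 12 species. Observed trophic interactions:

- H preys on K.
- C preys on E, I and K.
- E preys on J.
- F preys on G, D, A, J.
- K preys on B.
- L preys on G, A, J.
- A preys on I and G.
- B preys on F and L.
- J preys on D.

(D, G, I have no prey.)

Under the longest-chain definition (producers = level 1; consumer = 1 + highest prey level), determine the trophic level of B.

Trophic level 4

G is a producer → level 1.
A eats G (level 1); other prey at levels: I 1 → level 2.
F eats A (level 2); other prey at levels: D 1, G 1, J 2 → level 3.
B eats F (level 3); other prey at levels: L 3 → level 4.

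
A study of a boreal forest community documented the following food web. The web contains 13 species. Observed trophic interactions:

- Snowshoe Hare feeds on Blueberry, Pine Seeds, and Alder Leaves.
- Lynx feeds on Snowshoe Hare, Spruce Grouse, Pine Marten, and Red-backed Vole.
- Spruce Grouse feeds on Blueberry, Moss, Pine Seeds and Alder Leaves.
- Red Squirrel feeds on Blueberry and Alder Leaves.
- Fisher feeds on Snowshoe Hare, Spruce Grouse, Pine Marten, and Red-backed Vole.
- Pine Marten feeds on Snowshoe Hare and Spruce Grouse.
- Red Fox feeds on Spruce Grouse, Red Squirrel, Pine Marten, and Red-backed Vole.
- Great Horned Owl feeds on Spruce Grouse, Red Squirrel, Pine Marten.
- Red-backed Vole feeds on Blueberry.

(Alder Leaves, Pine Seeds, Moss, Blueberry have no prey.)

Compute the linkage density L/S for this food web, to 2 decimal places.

L/S = 2.08

There are L = 27 links among S = 13 species.
L/S = 27/13 = 2.0769 ≈ 2.08.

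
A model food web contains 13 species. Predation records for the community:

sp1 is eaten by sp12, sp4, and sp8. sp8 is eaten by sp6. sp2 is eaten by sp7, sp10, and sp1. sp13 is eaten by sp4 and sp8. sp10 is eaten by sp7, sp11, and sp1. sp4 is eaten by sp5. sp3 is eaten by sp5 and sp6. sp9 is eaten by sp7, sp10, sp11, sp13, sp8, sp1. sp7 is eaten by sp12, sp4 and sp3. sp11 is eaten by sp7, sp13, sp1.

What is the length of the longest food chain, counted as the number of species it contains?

One longest chain: sp2 → sp10 → sp11 → sp1 → sp8 → sp6.
It has 6 species and 5 links.

6 species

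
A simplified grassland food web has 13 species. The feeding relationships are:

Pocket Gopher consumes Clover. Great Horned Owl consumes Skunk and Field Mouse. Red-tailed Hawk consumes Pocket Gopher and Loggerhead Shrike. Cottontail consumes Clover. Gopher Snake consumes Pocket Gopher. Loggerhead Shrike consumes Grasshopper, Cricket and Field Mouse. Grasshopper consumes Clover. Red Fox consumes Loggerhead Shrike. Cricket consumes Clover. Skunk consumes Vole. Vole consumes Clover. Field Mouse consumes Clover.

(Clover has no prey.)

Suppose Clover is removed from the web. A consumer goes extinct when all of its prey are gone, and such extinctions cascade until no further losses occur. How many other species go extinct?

Remove Clover.
Round 1: Cottontail (all prey gone), Vole (all prey gone), Cricket (all prey gone), Field Mouse (all prey gone), Pocket Gopher (all prey gone), Grasshopper (all prey gone) → extinct.
Round 2: Gopher Snake (all prey gone), Loggerhead Shrike (all prey gone), Skunk (all prey gone) → extinct.
Round 3: Red Fox (all prey gone), Red-tailed Hawk (all prey gone), Great Horned Owl (all prey gone) → extinct.
No further losses. Total secondary extinctions: 12.

12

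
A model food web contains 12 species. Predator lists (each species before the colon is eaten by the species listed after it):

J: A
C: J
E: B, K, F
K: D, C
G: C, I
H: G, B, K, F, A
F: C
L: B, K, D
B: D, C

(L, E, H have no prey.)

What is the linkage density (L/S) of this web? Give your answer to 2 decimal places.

There are L = 20 links among S = 12 species.
L/S = 20/12 = 1.6667 ≈ 1.67.

L/S = 1.67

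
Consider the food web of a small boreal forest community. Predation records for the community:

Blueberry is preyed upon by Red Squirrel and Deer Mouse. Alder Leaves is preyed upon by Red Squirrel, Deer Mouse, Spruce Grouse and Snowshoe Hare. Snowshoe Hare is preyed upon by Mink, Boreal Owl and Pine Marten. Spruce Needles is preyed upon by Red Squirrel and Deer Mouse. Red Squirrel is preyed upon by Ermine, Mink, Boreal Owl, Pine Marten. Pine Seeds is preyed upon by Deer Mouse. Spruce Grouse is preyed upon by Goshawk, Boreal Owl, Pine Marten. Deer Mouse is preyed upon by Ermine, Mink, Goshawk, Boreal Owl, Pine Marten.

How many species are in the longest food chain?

One longest chain: Blueberry → Red Squirrel → Mink.
It has 3 species and 2 links.

3 species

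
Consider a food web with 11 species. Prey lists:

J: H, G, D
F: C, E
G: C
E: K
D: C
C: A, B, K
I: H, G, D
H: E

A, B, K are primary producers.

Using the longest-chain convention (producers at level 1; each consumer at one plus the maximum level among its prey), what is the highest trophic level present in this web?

Producers (level 1): A, B, K.
A → C → D → J gives J level 4.
No species has a prey at level 4, so no species reaches level 5.

4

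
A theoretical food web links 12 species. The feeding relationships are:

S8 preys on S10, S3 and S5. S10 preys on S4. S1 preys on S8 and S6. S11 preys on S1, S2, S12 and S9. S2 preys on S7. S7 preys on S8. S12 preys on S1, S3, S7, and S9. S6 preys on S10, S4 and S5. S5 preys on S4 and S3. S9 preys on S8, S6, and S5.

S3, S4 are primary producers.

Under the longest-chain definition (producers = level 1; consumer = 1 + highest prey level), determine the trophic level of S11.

S3 is a producer → level 1.
S5 eats S3 (level 1); other prey at levels: S4 1 → level 2.
S6 eats S5 (level 2); other prey at levels: S4 1, S10 2 → level 3.
S9 eats S6 (level 3); other prey at levels: S5 2, S8 3 → level 4.
S12 eats S9 (level 4); other prey at levels: S3 1, S7 4, S1 4 → level 5.
S11 eats S12 (level 5); other prey at levels: S1 4, S9 4, S2 5 → level 6.

Trophic level 6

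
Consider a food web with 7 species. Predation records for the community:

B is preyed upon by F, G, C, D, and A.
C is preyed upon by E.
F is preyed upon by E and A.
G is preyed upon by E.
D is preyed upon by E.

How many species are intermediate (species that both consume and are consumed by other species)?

Intermediate species (has both prey and predators): C, D, G, F.
Count: 4.

4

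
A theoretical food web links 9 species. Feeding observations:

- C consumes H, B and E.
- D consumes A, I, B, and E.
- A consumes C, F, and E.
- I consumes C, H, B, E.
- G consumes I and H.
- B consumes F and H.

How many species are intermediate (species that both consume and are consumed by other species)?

4

Intermediate species (has both prey and predators): B, C, I, A.
Count: 4.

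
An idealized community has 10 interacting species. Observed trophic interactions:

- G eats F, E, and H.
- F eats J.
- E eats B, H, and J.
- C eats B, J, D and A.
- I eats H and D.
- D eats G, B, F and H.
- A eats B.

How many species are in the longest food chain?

One longest chain: H → E → G → D → I.
It has 5 species and 4 links.

5 species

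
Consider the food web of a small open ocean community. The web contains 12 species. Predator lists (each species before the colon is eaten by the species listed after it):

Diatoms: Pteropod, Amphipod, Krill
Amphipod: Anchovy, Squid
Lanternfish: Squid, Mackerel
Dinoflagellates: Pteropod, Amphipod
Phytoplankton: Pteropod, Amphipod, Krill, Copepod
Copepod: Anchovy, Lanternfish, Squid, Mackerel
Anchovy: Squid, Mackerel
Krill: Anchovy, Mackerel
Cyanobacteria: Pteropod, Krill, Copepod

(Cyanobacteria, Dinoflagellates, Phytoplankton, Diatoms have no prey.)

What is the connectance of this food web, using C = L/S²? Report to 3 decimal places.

C = 0.167

The web has S = 12 species and L = 24 feeding links.
C = L / S² = 24 / 144 = 0.1667 ≈ 0.167.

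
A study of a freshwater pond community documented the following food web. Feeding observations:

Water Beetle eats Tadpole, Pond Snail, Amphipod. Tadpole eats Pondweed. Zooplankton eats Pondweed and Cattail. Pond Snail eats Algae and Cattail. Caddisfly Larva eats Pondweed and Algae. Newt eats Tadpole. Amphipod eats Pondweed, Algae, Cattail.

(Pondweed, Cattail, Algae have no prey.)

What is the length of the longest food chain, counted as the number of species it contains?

One longest chain: Pondweed → Tadpole → Newt.
It has 3 species and 2 links.

3 species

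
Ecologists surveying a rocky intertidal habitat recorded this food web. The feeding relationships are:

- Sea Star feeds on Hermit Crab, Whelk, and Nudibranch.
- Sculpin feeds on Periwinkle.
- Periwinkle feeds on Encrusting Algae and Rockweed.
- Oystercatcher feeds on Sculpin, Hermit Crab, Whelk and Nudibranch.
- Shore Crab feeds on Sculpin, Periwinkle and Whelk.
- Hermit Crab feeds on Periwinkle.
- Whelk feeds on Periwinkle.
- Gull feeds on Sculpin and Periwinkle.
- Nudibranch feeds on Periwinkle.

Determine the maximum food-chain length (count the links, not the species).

One longest chain: Rockweed → Periwinkle → Whelk → Oystercatcher.
It has 4 species and 3 links.

3 links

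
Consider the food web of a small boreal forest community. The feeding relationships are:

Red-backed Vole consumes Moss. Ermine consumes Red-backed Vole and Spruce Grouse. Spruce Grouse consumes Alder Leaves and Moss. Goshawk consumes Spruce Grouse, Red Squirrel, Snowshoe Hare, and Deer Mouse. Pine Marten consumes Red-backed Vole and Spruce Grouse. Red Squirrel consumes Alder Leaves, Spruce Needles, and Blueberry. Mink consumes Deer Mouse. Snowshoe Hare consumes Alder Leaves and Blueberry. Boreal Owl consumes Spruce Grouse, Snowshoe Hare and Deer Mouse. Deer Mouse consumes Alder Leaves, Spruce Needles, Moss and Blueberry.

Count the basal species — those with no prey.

Basal species (no prey listed): Blueberry, Spruce Needles, Moss, Alder Leaves.
Count: 4.

4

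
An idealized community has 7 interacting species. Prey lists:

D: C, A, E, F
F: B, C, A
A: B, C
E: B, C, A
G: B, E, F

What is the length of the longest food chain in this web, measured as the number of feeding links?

One longest chain: B → A → E → G.
It has 4 species and 3 links.

3 links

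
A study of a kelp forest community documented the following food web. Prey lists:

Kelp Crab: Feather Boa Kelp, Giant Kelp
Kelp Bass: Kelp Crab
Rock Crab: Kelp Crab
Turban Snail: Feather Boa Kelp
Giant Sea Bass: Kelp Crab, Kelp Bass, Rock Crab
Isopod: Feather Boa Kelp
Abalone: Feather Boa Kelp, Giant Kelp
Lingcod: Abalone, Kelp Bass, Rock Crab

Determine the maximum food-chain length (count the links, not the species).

One longest chain: Feather Boa Kelp → Kelp Crab → Kelp Bass → Lingcod.
It has 4 species and 3 links.

3 links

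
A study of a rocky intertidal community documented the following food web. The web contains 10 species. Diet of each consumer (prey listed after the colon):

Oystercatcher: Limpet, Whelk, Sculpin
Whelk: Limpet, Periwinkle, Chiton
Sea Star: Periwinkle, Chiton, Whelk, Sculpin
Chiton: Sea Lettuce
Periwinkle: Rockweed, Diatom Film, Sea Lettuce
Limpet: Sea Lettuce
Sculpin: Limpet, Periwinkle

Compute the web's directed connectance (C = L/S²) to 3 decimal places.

The web has S = 10 species and L = 17 feeding links.
C = L / S² = 17 / 100 = 0.1700 ≈ 0.170.

C = 0.170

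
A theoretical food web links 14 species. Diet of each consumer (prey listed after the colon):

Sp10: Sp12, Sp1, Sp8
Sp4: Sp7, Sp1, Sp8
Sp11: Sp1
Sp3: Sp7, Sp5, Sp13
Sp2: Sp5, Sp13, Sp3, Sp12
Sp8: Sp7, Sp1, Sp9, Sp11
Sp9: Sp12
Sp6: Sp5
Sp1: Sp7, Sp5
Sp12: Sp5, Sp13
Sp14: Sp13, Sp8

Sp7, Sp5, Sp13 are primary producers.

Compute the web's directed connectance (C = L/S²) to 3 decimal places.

C = 0.133

The web has S = 14 species and L = 26 feeding links.
C = L / S² = 26 / 196 = 0.1327 ≈ 0.133.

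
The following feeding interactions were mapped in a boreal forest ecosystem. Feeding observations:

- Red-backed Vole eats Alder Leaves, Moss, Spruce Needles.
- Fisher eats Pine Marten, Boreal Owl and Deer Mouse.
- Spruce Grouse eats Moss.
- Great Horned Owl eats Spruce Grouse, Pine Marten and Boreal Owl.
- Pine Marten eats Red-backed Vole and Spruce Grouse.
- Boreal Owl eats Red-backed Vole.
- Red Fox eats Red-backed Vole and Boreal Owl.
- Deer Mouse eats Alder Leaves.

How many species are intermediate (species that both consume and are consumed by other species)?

5

Intermediate species (has both prey and predators): Deer Mouse, Spruce Grouse, Red-backed Vole, Boreal Owl, Pine Marten.
Count: 5.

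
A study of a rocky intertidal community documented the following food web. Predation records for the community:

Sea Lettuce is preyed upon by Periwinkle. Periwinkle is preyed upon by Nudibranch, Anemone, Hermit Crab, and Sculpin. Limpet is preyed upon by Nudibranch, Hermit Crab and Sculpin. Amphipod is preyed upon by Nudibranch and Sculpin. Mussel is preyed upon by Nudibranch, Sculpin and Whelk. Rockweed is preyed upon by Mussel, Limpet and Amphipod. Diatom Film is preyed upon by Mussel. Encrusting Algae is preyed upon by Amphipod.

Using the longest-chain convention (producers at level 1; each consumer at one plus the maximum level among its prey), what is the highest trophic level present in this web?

Producers (level 1): Rockweed, Sea Lettuce, Encrusting Algae, Diatom Film.
Rockweed → Limpet → Nudibranch gives Nudibranch level 3.
No species has a prey at level 3, so no species reaches level 4.

3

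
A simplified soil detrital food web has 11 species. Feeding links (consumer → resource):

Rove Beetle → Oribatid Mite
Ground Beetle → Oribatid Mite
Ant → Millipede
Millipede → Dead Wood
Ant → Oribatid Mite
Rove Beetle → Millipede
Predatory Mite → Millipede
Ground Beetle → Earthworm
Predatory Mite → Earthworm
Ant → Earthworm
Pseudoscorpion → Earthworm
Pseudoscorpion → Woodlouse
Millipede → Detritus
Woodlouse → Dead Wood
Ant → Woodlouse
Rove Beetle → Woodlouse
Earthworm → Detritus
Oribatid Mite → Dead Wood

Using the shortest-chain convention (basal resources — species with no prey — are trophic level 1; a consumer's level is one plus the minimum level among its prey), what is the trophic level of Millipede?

Trophic level 2

Dead Wood has no prey (basal) → level 1.
Millipede eats Dead Wood → level 2.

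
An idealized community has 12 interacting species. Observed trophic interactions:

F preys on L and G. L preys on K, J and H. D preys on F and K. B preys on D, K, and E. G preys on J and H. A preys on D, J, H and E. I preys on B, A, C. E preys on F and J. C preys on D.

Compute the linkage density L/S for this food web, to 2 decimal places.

L/S = 1.83

There are L = 22 links among S = 12 species.
L/S = 22/12 = 1.8333 ≈ 1.83.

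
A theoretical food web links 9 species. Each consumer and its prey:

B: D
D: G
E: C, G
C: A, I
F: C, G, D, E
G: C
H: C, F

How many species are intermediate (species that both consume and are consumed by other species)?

5

Intermediate species (has both prey and predators): C, G, D, E, F.
Count: 5.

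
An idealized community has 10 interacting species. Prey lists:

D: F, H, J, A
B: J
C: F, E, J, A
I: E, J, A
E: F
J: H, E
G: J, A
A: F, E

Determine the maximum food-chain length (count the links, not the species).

One longest chain: F → E → J → I.
It has 4 species and 3 links.

3 links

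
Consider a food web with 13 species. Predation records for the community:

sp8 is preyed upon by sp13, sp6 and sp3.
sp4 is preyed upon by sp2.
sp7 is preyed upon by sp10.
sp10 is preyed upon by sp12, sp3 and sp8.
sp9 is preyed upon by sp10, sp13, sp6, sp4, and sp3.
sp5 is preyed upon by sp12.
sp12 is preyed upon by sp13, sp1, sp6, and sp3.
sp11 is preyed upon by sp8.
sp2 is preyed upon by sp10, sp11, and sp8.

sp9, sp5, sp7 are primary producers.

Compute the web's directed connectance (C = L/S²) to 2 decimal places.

C = 0.13

The web has S = 13 species and L = 22 feeding links.
C = L / S² = 22 / 169 = 0.1302 ≈ 0.13.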